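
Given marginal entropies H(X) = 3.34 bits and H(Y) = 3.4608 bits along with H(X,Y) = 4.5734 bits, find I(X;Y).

I(X;Y) = H(X) + H(Y) - H(X,Y)
I(X;Y) = 3.34 + 3.4608 - 4.5734 = 2.2274 bits


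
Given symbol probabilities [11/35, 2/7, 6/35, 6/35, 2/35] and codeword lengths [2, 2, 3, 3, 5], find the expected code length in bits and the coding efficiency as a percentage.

Average length L = Σ p_i × l_i = 2.5143 bits
Entropy H = 2.1495 bits
Efficiency η = H/L × 100% = 85.49%


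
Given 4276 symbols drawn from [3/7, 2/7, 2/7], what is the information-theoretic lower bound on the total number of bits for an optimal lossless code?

Entropy H = 1.5567 bits/symbol
Minimum bits = H × n = 1.5567 × 4276
= 6656.26 bits


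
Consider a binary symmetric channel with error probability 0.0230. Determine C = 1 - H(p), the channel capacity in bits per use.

For BSC with error probability p:
C = 1 - H(p) where H(p) is binary entropy
H(0.0230) = -0.0230 × log₂(0.0230) - 0.9770 × log₂(0.9770)
H(p) = 0.1580
C = 1 - 0.1580 = 0.8420 bits/use


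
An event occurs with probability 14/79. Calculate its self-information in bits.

Information content I(x) = -log₂(p(x))
I = -log₂(14/79) = -log₂(0.1772)
I = 2.4964 bits


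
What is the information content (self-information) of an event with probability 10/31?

Information content I(x) = -log₂(p(x))
I = -log₂(10/31) = -log₂(0.3226)
I = 1.6323 bits


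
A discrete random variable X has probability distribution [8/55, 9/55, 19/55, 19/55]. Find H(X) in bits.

H(X) = -Σ p(x) log₂ p(x)
  -8/55 × log₂(8/55) = 0.4046
  -9/55 × log₂(9/55) = 0.4273
  -19/55 × log₂(19/55) = 0.5297
  -19/55 × log₂(19/55) = 0.5297
H(X) = 1.8913 bits


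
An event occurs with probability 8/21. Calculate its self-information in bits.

Information content I(x) = -log₂(p(x))
I = -log₂(8/21) = -log₂(0.3810)
I = 1.3923 bits


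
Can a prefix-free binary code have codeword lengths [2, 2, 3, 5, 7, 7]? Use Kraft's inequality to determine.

Kraft inequality: Σ 2^(-l_i) ≤ 1 for prefix-free code
Calculating: 2^(-2) + 2^(-2) + 2^(-3) + 2^(-5) + 2^(-7) + 2^(-7)
= 0.25 + 0.25 + 0.125 + 0.03125 + 0.0078125 + 0.0078125
= 0.6719
Since 0.6719 ≤ 1, prefix-free code exists


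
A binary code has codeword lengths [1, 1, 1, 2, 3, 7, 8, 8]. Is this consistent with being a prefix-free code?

Kraft inequality: Σ 2^(-l_i) ≤ 1 for prefix-free code
Calculating: 2^(-1) + 2^(-1) + 2^(-1) + 2^(-2) + 2^(-3) + 2^(-7) + 2^(-8) + 2^(-8)
= 0.5 + 0.5 + 0.5 + 0.25 + 0.125 + 0.0078125 + 0.00390625 + 0.00390625
= 1.8906
Since 1.8906 > 1, prefix-free code does not exist


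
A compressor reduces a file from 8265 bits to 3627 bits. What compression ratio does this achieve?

Compression ratio = Original / Compressed
= 8265 / 3627 = 2.28:1


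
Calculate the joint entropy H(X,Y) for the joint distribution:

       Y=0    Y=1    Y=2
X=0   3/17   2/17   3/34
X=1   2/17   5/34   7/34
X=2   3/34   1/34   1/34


H(X,Y) = -Σ p(x,y) log₂ p(x,y)
  p(0,0)=3/17: -0.1765 × log₂(0.1765) = 0.4416
  p(0,1)=2/17: -0.1176 × log₂(0.1176) = 0.3632
  p(0,2)=3/34: -0.0882 × log₂(0.0882) = 0.3090
  p(1,0)=2/17: -0.1176 × log₂(0.1176) = 0.3632
  p(1,1)=5/34: -0.1471 × log₂(0.1471) = 0.4067
  p(1,2)=7/34: -0.2059 × log₂(0.2059) = 0.4694
  p(2,0)=3/34: -0.0882 × log₂(0.0882) = 0.3090
  p(2,1)=1/34: -0.0294 × log₂(0.0294) = 0.1496
  p(2,2)=1/34: -0.0294 × log₂(0.0294) = 0.1496
H(X,Y) = 2.9616 bits


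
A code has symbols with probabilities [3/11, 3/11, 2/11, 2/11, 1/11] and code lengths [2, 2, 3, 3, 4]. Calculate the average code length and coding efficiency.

Average length L = Σ p_i × l_i = 2.5455 bits
Entropy H = 2.2313 bits
Efficiency η = H/L × 100% = 87.66%


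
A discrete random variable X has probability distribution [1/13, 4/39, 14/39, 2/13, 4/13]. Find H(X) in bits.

H(X) = -Σ p(x) log₂ p(x)
  -1/13 × log₂(1/13) = 0.2846
  -4/39 × log₂(4/39) = 0.3370
  -14/39 × log₂(14/39) = 0.5306
  -2/13 × log₂(2/13) = 0.4155
  -4/13 × log₂(4/13) = 0.5232
H(X) = 2.0909 bits


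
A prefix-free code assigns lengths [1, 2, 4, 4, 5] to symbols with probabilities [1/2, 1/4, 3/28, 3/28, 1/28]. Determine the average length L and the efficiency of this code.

Average length L = Σ p_i × l_i = 2.0357 bits
Entropy H = 1.8622 bits
Efficiency η = H/L × 100% = 91.48%


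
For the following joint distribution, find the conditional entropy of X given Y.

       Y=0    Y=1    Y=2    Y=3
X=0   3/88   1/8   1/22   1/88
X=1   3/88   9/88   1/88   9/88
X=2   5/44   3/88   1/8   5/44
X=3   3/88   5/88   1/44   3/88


H(X|Y) = Σ_y p(y) H(X|Y=y)
  p(Y=0) = 19/88, H(X|Y=0) = 1.7488
  p(Y=1) = 7/22, H(X|Y=1) = 1.8449
  p(Y=2) = 9/44, H(X|Y=2) = 1.5003
  p(Y=3) = 23/88, H(X|Y=3) = 1.6321
H(X|Y) = 0.2159×1.7488 + 0.3182×1.8449 + 0.2045×1.5003 + 0.2614×1.6321 = 1.6980 bits


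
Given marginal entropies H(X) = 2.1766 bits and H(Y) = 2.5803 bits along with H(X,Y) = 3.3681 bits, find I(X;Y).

I(X;Y) = H(X) + H(Y) - H(X,Y)
I(X;Y) = 2.1766 + 2.5803 - 3.3681 = 1.3888 bits


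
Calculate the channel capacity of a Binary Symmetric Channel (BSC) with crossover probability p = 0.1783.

For BSC with error probability p:
C = 1 - H(p) where H(p) is binary entropy
H(0.1783) = -0.1783 × log₂(0.1783) - 0.8217 × log₂(0.8217)
H(p) = 0.6763
C = 1 - 0.6763 = 0.3237 bits/use


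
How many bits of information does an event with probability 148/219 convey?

Information content I(x) = -log₂(p(x))
I = -log₂(148/219) = -log₂(0.6758)
I = 0.5653 bits


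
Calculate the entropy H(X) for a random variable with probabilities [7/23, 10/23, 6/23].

H(X) = -Σ p(x) log₂ p(x)
  -7/23 × log₂(7/23) = 0.5223
  -10/23 × log₂(10/23) = 0.5224
  -6/23 × log₂(6/23) = 0.5057
H(X) = 1.5505 bits


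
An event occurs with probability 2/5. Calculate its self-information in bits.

Information content I(x) = -log₂(p(x))
I = -log₂(2/5) = -log₂(0.4000)
I = 1.3219 bits


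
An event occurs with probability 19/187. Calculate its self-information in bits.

Information content I(x) = -log₂(p(x))
I = -log₂(19/187) = -log₂(0.1016)
I = 3.2990 bits


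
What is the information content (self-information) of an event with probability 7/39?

Information content I(x) = -log₂(p(x))
I = -log₂(7/39) = -log₂(0.1795)
I = 2.4780 bits


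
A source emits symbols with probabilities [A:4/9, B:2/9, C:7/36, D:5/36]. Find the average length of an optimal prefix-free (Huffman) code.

Huffman tree construction:
Combine smallest probabilities repeatedly
Resulting codes:
  A: 0 (length 1)
  B: 10 (length 2)
  C: 111 (length 3)
  D: 110 (length 3)
Average length = Σ p(s) × length(s) = 1.8889 bits


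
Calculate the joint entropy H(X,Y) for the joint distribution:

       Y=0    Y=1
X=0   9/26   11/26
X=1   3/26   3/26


H(X,Y) = -Σ p(x,y) log₂ p(x,y)
  p(0,0)=9/26: -0.3462 × log₂(0.3462) = 0.5298
  p(0,1)=11/26: -0.4231 × log₂(0.4231) = 0.5250
  p(1,0)=3/26: -0.1154 × log₂(0.1154) = 0.3595
  p(1,1)=3/26: -0.1154 × log₂(0.1154) = 0.3595
H(X,Y) = 1.7738 bits


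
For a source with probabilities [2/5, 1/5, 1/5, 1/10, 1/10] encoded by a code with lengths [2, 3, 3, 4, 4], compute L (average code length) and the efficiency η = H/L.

Average length L = Σ p_i × l_i = 2.8000 bits
Entropy H = 2.1219 bits
Efficiency η = H/L × 100% = 75.78%


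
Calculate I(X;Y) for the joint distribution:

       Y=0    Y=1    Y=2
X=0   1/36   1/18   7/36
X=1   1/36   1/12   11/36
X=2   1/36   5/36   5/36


H(X) = 1.5622, H(Y) = 1.2250, H(X,Y) = 2.7344
I(X;Y) = H(X) + H(Y) - H(X,Y) = 0.0529 bits


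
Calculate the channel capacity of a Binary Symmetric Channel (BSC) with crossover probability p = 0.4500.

For BSC with error probability p:
C = 1 - H(p) where H(p) is binary entropy
H(0.4500) = -0.4500 × log₂(0.4500) - 0.5500 × log₂(0.5500)
H(p) = 0.9928
C = 1 - 0.9928 = 0.0072 bits/use


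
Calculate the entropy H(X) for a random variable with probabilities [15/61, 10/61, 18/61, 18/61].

H(X) = -Σ p(x) log₂ p(x)
  -15/61 × log₂(15/61) = 0.4977
  -10/61 × log₂(10/61) = 0.4277
  -18/61 × log₂(18/61) = 0.5196
  -18/61 × log₂(18/61) = 0.5196
H(X) = 1.9645 bits


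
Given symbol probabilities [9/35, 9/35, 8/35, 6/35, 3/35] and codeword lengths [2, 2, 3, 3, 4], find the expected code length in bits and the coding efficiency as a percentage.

Average length L = Σ p_i × l_i = 2.5714 bits
Entropy H = 2.2343 bits
Efficiency η = H/L × 100% = 86.89%


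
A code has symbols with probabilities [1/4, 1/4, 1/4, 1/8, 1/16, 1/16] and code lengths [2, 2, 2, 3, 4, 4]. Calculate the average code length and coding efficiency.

Average length L = Σ p_i × l_i = 2.3750 bits
Entropy H = 2.3750 bits
Efficiency η = H/L × 100% = 100.00%


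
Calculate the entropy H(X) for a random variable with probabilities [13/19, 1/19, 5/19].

H(X) = -Σ p(x) log₂ p(x)
  -13/19 × log₂(13/19) = 0.3746
  -1/19 × log₂(1/19) = 0.2236
  -5/19 × log₂(5/19) = 0.5068
H(X) = 1.1050 bits


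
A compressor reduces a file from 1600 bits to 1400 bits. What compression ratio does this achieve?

Compression ratio = Original / Compressed
= 1600 / 1400 = 1.14:1


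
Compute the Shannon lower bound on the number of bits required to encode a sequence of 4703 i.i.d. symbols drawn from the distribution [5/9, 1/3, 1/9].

Entropy H = 1.3516 bits/symbol
Minimum bits = H × n = 1.3516 × 4703
= 6356.78 bits


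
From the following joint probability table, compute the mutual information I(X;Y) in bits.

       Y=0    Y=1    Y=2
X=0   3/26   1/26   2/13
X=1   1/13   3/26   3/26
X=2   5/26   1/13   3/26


H(X) = 1.5766, H(Y) = 1.5486, H(X,Y) = 3.0609
I(X;Y) = H(X) + H(Y) - H(X,Y) = 0.0643 bits


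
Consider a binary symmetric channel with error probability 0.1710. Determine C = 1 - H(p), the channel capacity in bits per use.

For BSC with error probability p:
C = 1 - H(p) where H(p) is binary entropy
H(0.1710) = -0.1710 × log₂(0.1710) - 0.8290 × log₂(0.8290)
H(p) = 0.6600
C = 1 - 0.6600 = 0.3400 bits/use


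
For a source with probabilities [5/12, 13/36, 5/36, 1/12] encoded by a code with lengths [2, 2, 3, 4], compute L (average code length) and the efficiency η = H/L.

Average length L = Σ p_i × l_i = 2.3056 bits
Entropy H = 1.7512 bits
Efficiency η = H/L × 100% = 75.96%


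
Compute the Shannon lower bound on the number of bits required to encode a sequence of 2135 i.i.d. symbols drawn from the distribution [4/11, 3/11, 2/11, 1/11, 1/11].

Entropy H = 2.1181 bits/symbol
Minimum bits = H × n = 2.1181 × 2135
= 4522.10 bits


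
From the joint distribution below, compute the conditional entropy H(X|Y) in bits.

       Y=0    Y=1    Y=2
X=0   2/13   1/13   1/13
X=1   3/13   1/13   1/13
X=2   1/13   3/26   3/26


H(X|Y) = Σ_y p(y) H(X|Y=y)
  p(Y=0) = 6/13, H(X|Y=0) = 1.4591
  p(Y=1) = 7/26, H(X|Y=1) = 1.5567
  p(Y=2) = 7/26, H(X|Y=2) = 1.5567
H(X|Y) = 0.4615×1.4591 + 0.2692×1.5567 + 0.2692×1.5567 = 1.5117 bits


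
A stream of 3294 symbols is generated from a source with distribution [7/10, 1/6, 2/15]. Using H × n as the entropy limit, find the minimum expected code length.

Entropy H = 1.1786 bits/symbol
Minimum bits = H × n = 1.1786 × 3294
= 3882.35 bits


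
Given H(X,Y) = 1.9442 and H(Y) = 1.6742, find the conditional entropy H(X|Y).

Chain rule: H(X,Y) = H(X|Y) + H(Y)
H(X|Y) = H(X,Y) - H(Y) = 1.9442 - 1.6742 = 0.27 bits


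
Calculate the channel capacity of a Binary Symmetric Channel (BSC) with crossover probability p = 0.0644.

For BSC with error probability p:
C = 1 - H(p) where H(p) is binary entropy
H(0.0644) = -0.0644 × log₂(0.0644) - 0.9356 × log₂(0.9356)
H(p) = 0.3447
C = 1 - 0.3447 = 0.6553 bits/use


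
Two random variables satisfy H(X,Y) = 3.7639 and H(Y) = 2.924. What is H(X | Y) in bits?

Chain rule: H(X,Y) = H(X|Y) + H(Y)
H(X|Y) = H(X,Y) - H(Y) = 3.7639 - 2.924 = 0.8399 bits


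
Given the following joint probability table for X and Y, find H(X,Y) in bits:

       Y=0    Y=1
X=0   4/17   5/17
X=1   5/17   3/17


H(X,Y) = -Σ p(x,y) log₂ p(x,y)
  p(0,0)=4/17: -0.2353 × log₂(0.2353) = 0.4912
  p(0,1)=5/17: -0.2941 × log₂(0.2941) = 0.5193
  p(1,0)=5/17: -0.2941 × log₂(0.2941) = 0.5193
  p(1,1)=3/17: -0.1765 × log₂(0.1765) = 0.4416
H(X,Y) = 1.9713 bits


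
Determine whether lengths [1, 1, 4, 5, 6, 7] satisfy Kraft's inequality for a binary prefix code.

Kraft inequality: Σ 2^(-l_i) ≤ 1 for prefix-free code
Calculating: 2^(-1) + 2^(-1) + 2^(-4) + 2^(-5) + 2^(-6) + 2^(-7)
= 0.5 + 0.5 + 0.0625 + 0.03125 + 0.015625 + 0.0078125
= 1.1172
Since 1.1172 > 1, prefix-free code does not exist


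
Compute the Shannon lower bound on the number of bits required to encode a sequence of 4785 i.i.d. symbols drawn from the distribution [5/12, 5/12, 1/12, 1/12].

Entropy H = 1.6500 bits/symbol
Minimum bits = H × n = 1.6500 × 4785
= 7895.36 bits


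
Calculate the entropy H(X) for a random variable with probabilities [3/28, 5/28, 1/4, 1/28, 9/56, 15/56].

H(X) = -Σ p(x) log₂ p(x)
  -3/28 × log₂(3/28) = 0.3453
  -5/28 × log₂(5/28) = 0.4438
  -1/4 × log₂(1/4) = 0.5000
  -1/28 × log₂(1/28) = 0.1717
  -9/56 × log₂(9/56) = 0.4239
  -15/56 × log₂(15/56) = 0.5091
H(X) = 2.3937 bits


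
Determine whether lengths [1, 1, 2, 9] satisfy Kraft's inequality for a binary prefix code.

Kraft inequality: Σ 2^(-l_i) ≤ 1 for prefix-free code
Calculating: 2^(-1) + 2^(-1) + 2^(-2) + 2^(-9)
= 0.5 + 0.5 + 0.25 + 0.001953125
= 1.2520
Since 1.2520 > 1, prefix-free code does not exist


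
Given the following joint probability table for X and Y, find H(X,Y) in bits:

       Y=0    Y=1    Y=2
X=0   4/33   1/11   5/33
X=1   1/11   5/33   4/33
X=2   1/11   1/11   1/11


H(X,Y) = -Σ p(x,y) log₂ p(x,y)
  p(0,0)=4/33: -0.1212 × log₂(0.1212) = 0.3690
  p(0,1)=1/11: -0.0909 × log₂(0.0909) = 0.3145
  p(0,2)=5/33: -0.1515 × log₂(0.1515) = 0.4125
  p(1,0)=1/11: -0.0909 × log₂(0.0909) = 0.3145
  p(1,1)=5/33: -0.1515 × log₂(0.1515) = 0.4125
  p(1,2)=4/33: -0.1212 × log₂(0.1212) = 0.3690
  p(2,0)=1/11: -0.0909 × log₂(0.0909) = 0.3145
  p(2,1)=1/11: -0.0909 × log₂(0.0909) = 0.3145
  p(2,2)=1/11: -0.0909 × log₂(0.0909) = 0.3145
H(X,Y) = 3.1355 bits


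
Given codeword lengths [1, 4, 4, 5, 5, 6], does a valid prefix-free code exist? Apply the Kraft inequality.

Kraft inequality: Σ 2^(-l_i) ≤ 1 for prefix-free code
Calculating: 2^(-1) + 2^(-4) + 2^(-4) + 2^(-5) + 2^(-5) + 2^(-6)
= 0.5 + 0.0625 + 0.0625 + 0.03125 + 0.03125 + 0.015625
= 0.7031
Since 0.7031 ≤ 1, prefix-free code exists


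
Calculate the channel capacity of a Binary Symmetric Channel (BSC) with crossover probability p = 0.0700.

For BSC with error probability p:
C = 1 - H(p) where H(p) is binary entropy
H(0.0700) = -0.0700 × log₂(0.0700) - 0.9300 × log₂(0.9300)
H(p) = 0.3659
C = 1 - 0.3659 = 0.6341 bits/use


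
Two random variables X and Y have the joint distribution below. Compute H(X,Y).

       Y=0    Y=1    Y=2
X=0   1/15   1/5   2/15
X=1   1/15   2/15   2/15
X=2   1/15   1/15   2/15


H(X,Y) = -Σ p(x,y) log₂ p(x,y)
  p(0,0)=1/15: -0.0667 × log₂(0.0667) = 0.2605
  p(0,1)=1/5: -0.2000 × log₂(0.2000) = 0.4644
  p(0,2)=2/15: -0.1333 × log₂(0.1333) = 0.3876
  p(1,0)=1/15: -0.0667 × log₂(0.0667) = 0.2605
  p(1,1)=2/15: -0.1333 × log₂(0.1333) = 0.3876
  p(1,2)=2/15: -0.1333 × log₂(0.1333) = 0.3876
  p(2,0)=1/15: -0.0667 × log₂(0.0667) = 0.2605
  p(2,1)=1/15: -0.0667 × log₂(0.0667) = 0.2605
  p(2,2)=2/15: -0.1333 × log₂(0.1333) = 0.3876
H(X,Y) = 3.0566 bits


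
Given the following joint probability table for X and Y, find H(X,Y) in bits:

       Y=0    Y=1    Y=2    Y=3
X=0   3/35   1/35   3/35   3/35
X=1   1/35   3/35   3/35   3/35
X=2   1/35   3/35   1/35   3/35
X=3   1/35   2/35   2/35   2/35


H(X,Y) = -Σ p(x,y) log₂ p(x,y)
  p(0,0)=3/35: -0.0857 × log₂(0.0857) = 0.3038
  p(0,1)=1/35: -0.0286 × log₂(0.0286) = 0.1466
  p(0,2)=3/35: -0.0857 × log₂(0.0857) = 0.3038
  p(0,3)=3/35: -0.0857 × log₂(0.0857) = 0.3038
  p(1,0)=1/35: -0.0286 × log₂(0.0286) = 0.1466
  p(1,1)=3/35: -0.0857 × log₂(0.0857) = 0.3038
  p(1,2)=3/35: -0.0857 × log₂(0.0857) = 0.3038
  p(1,3)=3/35: -0.0857 × log₂(0.0857) = 0.3038
  p(2,0)=1/35: -0.0286 × log₂(0.0286) = 0.1466
  p(2,1)=3/35: -0.0857 × log₂(0.0857) = 0.3038
  p(2,2)=1/35: -0.0286 × log₂(0.0286) = 0.1466
  p(2,3)=3/35: -0.0857 × log₂(0.0857) = 0.3038
  p(3,0)=1/35: -0.0286 × log₂(0.0286) = 0.1466
  p(3,1)=2/35: -0.0571 × log₂(0.0571) = 0.2360
  p(3,2)=2/35: -0.0571 × log₂(0.0571) = 0.2360
  p(3,3)=2/35: -0.0571 × log₂(0.0571) = 0.2360
H(X,Y) = 3.8710 bits


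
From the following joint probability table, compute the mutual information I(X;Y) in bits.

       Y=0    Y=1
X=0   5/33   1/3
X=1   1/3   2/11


H(X) = 0.9993, H(Y) = 0.9993, H(X,Y) = 1.9163
I(X;Y) = H(X) + H(Y) - H(X,Y) = 0.0824 bits


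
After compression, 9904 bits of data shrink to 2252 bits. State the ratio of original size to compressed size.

Compression ratio = Original / Compressed
= 9904 / 2252 = 4.40:1


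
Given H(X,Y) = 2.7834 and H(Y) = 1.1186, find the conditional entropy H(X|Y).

Chain rule: H(X,Y) = H(X|Y) + H(Y)
H(X|Y) = H(X,Y) - H(Y) = 2.7834 - 1.1186 = 1.6648 bits


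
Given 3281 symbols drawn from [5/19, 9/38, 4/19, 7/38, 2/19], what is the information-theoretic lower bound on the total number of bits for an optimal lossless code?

Entropy H = 2.2637 bits/symbol
Minimum bits = H × n = 2.2637 × 3281
= 7427.25 bits


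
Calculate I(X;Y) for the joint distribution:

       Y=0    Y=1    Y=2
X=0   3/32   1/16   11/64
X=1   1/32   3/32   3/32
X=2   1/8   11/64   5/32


H(X) = 1.5246, H(Y) = 1.5528, H(X,Y) = 3.0335
I(X;Y) = H(X) + H(Y) - H(X,Y) = 0.0439 bits


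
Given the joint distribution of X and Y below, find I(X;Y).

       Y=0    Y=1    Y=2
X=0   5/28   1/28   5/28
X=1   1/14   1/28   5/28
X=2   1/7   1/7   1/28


H(X) = 1.5722, H(Y) = 1.5353, H(X,Y) = 2.9206
I(X;Y) = H(X) + H(Y) - H(X,Y) = 0.1869 bits


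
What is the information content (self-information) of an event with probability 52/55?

Information content I(x) = -log₂(p(x))
I = -log₂(52/55) = -log₂(0.9455)
I = 0.0809 bits


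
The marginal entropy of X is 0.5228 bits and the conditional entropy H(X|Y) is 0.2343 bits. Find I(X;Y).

I(X;Y) = H(X) - H(X|Y)
I(X;Y) = 0.5228 - 0.2343 = 0.2885 bits


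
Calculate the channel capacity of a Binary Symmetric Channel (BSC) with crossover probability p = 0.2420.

For BSC with error probability p:
C = 1 - H(p) where H(p) is binary entropy
H(0.2420) = -0.2420 × log₂(0.2420) - 0.7580 × log₂(0.7580)
H(p) = 0.7984
C = 1 - 0.7984 = 0.2016 bits/use


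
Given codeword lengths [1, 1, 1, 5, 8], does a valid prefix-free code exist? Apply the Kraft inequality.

Kraft inequality: Σ 2^(-l_i) ≤ 1 for prefix-free code
Calculating: 2^(-1) + 2^(-1) + 2^(-1) + 2^(-5) + 2^(-8)
= 0.5 + 0.5 + 0.5 + 0.03125 + 0.00390625
= 1.5352
Since 1.5352 > 1, prefix-free code does not exist


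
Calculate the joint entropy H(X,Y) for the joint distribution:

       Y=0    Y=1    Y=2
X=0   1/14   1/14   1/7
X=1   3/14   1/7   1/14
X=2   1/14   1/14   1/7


H(X,Y) = -Σ p(x,y) log₂ p(x,y)
  p(0,0)=1/14: -0.0714 × log₂(0.0714) = 0.2720
  p(0,1)=1/14: -0.0714 × log₂(0.0714) = 0.2720
  p(0,2)=1/7: -0.1429 × log₂(0.1429) = 0.4011
  p(1,0)=3/14: -0.2143 × log₂(0.2143) = 0.4762
  p(1,1)=1/7: -0.1429 × log₂(0.1429) = 0.4011
  p(1,2)=1/14: -0.0714 × log₂(0.0714) = 0.2720
  p(2,0)=1/14: -0.0714 × log₂(0.0714) = 0.2720
  p(2,1)=1/14: -0.0714 × log₂(0.0714) = 0.2720
  p(2,2)=1/7: -0.1429 × log₂(0.1429) = 0.4011
H(X,Y) = 3.0391 bits


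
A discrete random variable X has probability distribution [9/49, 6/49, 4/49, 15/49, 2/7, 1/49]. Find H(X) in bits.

H(X) = -Σ p(x) log₂ p(x)
  -9/49 × log₂(9/49) = 0.4490
  -6/49 × log₂(6/49) = 0.3710
  -4/49 × log₂(4/49) = 0.2951
  -15/49 × log₂(15/49) = 0.5228
  -2/7 × log₂(2/7) = 0.5164
  -1/49 × log₂(1/49) = 0.1146
H(X) = 2.2689 bits


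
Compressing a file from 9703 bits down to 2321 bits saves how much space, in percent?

Space savings = (1 - Compressed/Original) × 100%
= (1 - 2321/9703) × 100%
= 76.08%


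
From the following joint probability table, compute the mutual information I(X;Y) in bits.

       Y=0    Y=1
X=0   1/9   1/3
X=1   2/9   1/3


H(X) = 0.9911, H(Y) = 0.9183, H(X,Y) = 1.8911
I(X;Y) = H(X) + H(Y) - H(X,Y) = 0.0183 bits


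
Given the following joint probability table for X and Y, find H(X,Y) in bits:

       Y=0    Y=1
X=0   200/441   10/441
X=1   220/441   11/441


H(X,Y) = -Σ p(x,y) log₂ p(x,y)
  p(0,0)=200/441: -0.4535 × log₂(0.4535) = 0.5174
  p(0,1)=10/441: -0.0227 × log₂(0.0227) = 0.1239
  p(1,0)=220/441: -0.4989 × log₂(0.4989) = 0.5005
  p(1,1)=11/441: -0.0249 × log₂(0.0249) = 0.1328
H(X,Y) = 1.2746 bits


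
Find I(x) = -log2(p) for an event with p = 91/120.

Information content I(x) = -log₂(p(x))
I = -log₂(91/120) = -log₂(0.7583)
I = 0.3991 bits


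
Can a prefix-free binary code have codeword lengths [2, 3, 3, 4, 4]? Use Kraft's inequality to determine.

Kraft inequality: Σ 2^(-l_i) ≤ 1 for prefix-free code
Calculating: 2^(-2) + 2^(-3) + 2^(-3) + 2^(-4) + 2^(-4)
= 0.25 + 0.125 + 0.125 + 0.0625 + 0.0625
= 0.6250
Since 0.6250 ≤ 1, prefix-free code exists


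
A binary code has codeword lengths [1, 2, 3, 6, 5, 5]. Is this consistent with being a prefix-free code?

Kraft inequality: Σ 2^(-l_i) ≤ 1 for prefix-free code
Calculating: 2^(-1) + 2^(-2) + 2^(-3) + 2^(-6) + 2^(-5) + 2^(-5)
= 0.5 + 0.25 + 0.125 + 0.015625 + 0.03125 + 0.03125
= 0.9531
Since 0.9531 ≤ 1, prefix-free code exists


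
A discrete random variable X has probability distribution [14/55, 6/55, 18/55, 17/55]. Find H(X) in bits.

H(X) = -Σ p(x) log₂ p(x)
  -14/55 × log₂(14/55) = 0.5025
  -6/55 × log₂(6/55) = 0.3487
  -18/55 × log₂(18/55) = 0.5274
  -17/55 × log₂(17/55) = 0.5236
H(X) = 1.9021 bits


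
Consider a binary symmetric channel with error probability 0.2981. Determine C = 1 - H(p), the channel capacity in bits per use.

For BSC with error probability p:
C = 1 - H(p) where H(p) is binary entropy
H(0.2981) = -0.2981 × log₂(0.2981) - 0.7019 × log₂(0.7019)
H(p) = 0.8790
C = 1 - 0.8790 = 0.1210 bits/use


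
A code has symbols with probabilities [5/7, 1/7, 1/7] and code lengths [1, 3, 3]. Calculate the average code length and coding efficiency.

Average length L = Σ p_i × l_i = 1.5714 bits
Entropy H = 1.1488 bits
Efficiency η = H/L × 100% = 73.11%


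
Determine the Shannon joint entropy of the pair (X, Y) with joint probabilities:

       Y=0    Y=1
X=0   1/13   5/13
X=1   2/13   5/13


H(X,Y) = -Σ p(x,y) log₂ p(x,y)
  p(0,0)=1/13: -0.0769 × log₂(0.0769) = 0.2846
  p(0,1)=5/13: -0.3846 × log₂(0.3846) = 0.5302
  p(1,0)=2/13: -0.1538 × log₂(0.1538) = 0.4155
  p(1,1)=5/13: -0.3846 × log₂(0.3846) = 0.5302
H(X,Y) = 1.7605 bits


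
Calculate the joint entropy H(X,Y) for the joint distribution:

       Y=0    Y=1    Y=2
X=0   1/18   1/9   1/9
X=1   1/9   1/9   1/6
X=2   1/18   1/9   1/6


H(X,Y) = -Σ p(x,y) log₂ p(x,y)
  p(0,0)=1/18: -0.0556 × log₂(0.0556) = 0.2317
  p(0,1)=1/9: -0.1111 × log₂(0.1111) = 0.3522
  p(0,2)=1/9: -0.1111 × log₂(0.1111) = 0.3522
  p(1,0)=1/9: -0.1111 × log₂(0.1111) = 0.3522
  p(1,1)=1/9: -0.1111 × log₂(0.1111) = 0.3522
  p(1,2)=1/6: -0.1667 × log₂(0.1667) = 0.4308
  p(2,0)=1/18: -0.0556 × log₂(0.0556) = 0.2317
  p(2,1)=1/9: -0.1111 × log₂(0.1111) = 0.3522
  p(2,2)=1/6: -0.1667 × log₂(0.1667) = 0.4308
H(X,Y) = 3.0860 bits


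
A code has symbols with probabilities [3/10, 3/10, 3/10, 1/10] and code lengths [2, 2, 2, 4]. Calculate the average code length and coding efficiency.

Average length L = Σ p_i × l_i = 2.2000 bits
Entropy H = 1.8955 bits
Efficiency η = H/L × 100% = 86.16%


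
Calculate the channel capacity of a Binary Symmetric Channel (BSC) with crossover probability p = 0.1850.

For BSC with error probability p:
C = 1 - H(p) where H(p) is binary entropy
H(0.1850) = -0.1850 × log₂(0.1850) - 0.8150 × log₂(0.8150)
H(p) = 0.6909
C = 1 - 0.6909 = 0.3091 bits/use


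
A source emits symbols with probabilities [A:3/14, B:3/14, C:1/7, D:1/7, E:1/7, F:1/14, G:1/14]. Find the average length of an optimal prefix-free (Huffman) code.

Huffman tree construction:
Combine smallest probabilities repeatedly
Resulting codes:
  A: 00 (length 2)
  B: 01 (length 2)
  C: 100 (length 3)
  D: 101 (length 3)
  E: 110 (length 3)
  F: 1110 (length 4)
  G: 1111 (length 4)
Average length = Σ p(s) × length(s) = 2.7143 bits


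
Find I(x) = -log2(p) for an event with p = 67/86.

Information content I(x) = -log₂(p(x))
I = -log₂(67/86) = -log₂(0.7791)
I = 0.3602 bits


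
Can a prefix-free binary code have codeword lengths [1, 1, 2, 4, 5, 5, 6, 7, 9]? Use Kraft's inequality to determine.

Kraft inequality: Σ 2^(-l_i) ≤ 1 for prefix-free code
Calculating: 2^(-1) + 2^(-1) + 2^(-2) + 2^(-4) + 2^(-5) + 2^(-5) + 2^(-6) + 2^(-7) + 2^(-9)
= 0.5 + 0.5 + 0.25 + 0.0625 + 0.03125 + 0.03125 + 0.015625 + 0.0078125 + 0.001953125
= 1.4004
Since 1.4004 > 1, prefix-free code does not exist


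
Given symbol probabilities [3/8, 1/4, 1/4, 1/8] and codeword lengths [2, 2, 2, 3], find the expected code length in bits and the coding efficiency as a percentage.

Average length L = Σ p_i × l_i = 2.1250 bits
Entropy H = 1.9056 bits
Efficiency η = H/L × 100% = 89.68%


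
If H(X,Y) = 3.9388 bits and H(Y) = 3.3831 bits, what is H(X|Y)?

Chain rule: H(X,Y) = H(X|Y) + H(Y)
H(X|Y) = H(X,Y) - H(Y) = 3.9388 - 3.3831 = 0.5557 bits


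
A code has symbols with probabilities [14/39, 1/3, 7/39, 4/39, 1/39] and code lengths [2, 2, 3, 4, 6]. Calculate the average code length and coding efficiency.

Average length L = Σ p_i × l_i = 2.4872 bits
Entropy H = 1.9762 bits
Efficiency η = H/L × 100% = 79.45%


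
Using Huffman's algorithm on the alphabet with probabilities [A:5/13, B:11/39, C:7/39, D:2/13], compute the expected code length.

Huffman tree construction:
Combine smallest probabilities repeatedly
Resulting codes:
  A: 0 (length 1)
  B: 10 (length 2)
  C: 111 (length 3)
  D: 110 (length 3)
Average length = Σ p(s) × length(s) = 1.9487 bits


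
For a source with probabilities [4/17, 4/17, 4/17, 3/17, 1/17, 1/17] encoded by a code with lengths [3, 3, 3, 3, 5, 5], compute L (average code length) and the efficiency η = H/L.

Average length L = Σ p_i × l_i = 3.2353 bits
Entropy H = 2.3960 bits
Efficiency η = H/L × 100% = 74.06%


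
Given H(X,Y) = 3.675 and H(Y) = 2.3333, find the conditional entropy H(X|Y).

Chain rule: H(X,Y) = H(X|Y) + H(Y)
H(X|Y) = H(X,Y) - H(Y) = 3.675 - 2.3333 = 1.3417 bits


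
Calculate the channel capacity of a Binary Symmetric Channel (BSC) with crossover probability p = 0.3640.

For BSC with error probability p:
C = 1 - H(p) where H(p) is binary entropy
H(0.3640) = -0.3640 × log₂(0.3640) - 0.6360 × log₂(0.6360)
H(p) = 0.9460
C = 1 - 0.9460 = 0.0540 bits/use


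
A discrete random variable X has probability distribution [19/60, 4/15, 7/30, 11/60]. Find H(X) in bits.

H(X) = -Σ p(x) log₂ p(x)
  -19/60 × log₂(19/60) = 0.5253
  -4/15 × log₂(4/15) = 0.5085
  -7/30 × log₂(7/30) = 0.4899
  -11/60 × log₂(11/60) = 0.4487
H(X) = 1.9724 bits


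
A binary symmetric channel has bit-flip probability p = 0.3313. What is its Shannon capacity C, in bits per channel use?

For BSC with error probability p:
C = 1 - H(p) where H(p) is binary entropy
H(0.3313) = -0.3313 × log₂(0.3313) - 0.6687 × log₂(0.6687)
H(p) = 0.9162
C = 1 - 0.9162 = 0.0838 bits/use


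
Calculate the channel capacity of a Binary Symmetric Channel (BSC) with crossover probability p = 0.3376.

For BSC with error probability p:
C = 1 - H(p) where H(p) is binary entropy
H(0.3376) = -0.3376 × log₂(0.3376) - 0.6624 × log₂(0.6624)
H(p) = 0.9225
C = 1 - 0.9225 = 0.0775 bits/use


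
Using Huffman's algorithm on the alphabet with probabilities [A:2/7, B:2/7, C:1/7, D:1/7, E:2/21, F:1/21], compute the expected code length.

Huffman tree construction:
Combine smallest probabilities repeatedly
Resulting codes:
  A: 01 (length 2)
  B: 10 (length 2)
  C: 110 (length 3)
  D: 111 (length 3)
  E: 001 (length 3)
  F: 000 (length 3)
Average length = Σ p(s) × length(s) = 2.4286 bits


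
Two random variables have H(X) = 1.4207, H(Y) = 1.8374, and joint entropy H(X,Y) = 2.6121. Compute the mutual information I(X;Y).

I(X;Y) = H(X) + H(Y) - H(X,Y)
I(X;Y) = 1.4207 + 1.8374 - 2.6121 = 0.646 bits


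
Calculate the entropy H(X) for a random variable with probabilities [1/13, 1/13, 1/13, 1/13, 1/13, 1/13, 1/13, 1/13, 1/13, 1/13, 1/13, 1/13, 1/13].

H(X) = -Σ p(x) log₂ p(x)
  -1/13 × log₂(1/13) = 0.2846
  -1/13 × log₂(1/13) = 0.2846
  -1/13 × log₂(1/13) = 0.2846
  -1/13 × log₂(1/13) = 0.2846
  -1/13 × log₂(1/13) = 0.2846
  -1/13 × log₂(1/13) = 0.2846
  -1/13 × log₂(1/13) = 0.2846
  -1/13 × log₂(1/13) = 0.2846
  -1/13 × log₂(1/13) = 0.2846
  -1/13 × log₂(1/13) = 0.2846
  -1/13 × log₂(1/13) = 0.2846
  -1/13 × log₂(1/13) = 0.2846
  -1/13 × log₂(1/13) = 0.2846
H(X) = 3.7004 bits


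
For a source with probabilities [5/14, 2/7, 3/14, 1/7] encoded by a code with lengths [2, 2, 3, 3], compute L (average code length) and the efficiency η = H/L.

Average length L = Σ p_i × l_i = 2.3571 bits
Entropy H = 1.9242 bits
Efficiency η = H/L × 100% = 81.63%


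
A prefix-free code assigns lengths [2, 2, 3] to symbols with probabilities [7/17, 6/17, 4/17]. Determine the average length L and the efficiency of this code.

Average length L = Σ p_i × l_i = 2.2353 bits
Entropy H = 1.5486 bits
Efficiency η = H/L × 100% = 69.28%


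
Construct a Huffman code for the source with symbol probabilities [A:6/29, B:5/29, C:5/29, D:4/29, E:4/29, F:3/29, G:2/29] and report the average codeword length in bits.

Huffman tree construction:
Combine smallest probabilities repeatedly
Resulting codes:
  A: 01 (length 2)
  B: 110 (length 3)
  C: 111 (length 3)
  D: 100 (length 3)
  E: 101 (length 3)
  F: 001 (length 3)
  G: 000 (length 3)
Average length = Σ p(s) × length(s) = 2.7931 bits


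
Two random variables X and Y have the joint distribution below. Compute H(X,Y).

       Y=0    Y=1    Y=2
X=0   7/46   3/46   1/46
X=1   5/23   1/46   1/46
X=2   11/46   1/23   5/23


H(X,Y) = -Σ p(x,y) log₂ p(x,y)
  p(0,0)=7/46: -0.1522 × log₂(0.1522) = 0.4133
  p(0,1)=3/46: -0.0652 × log₂(0.0652) = 0.2569
  p(0,2)=1/46: -0.0217 × log₂(0.0217) = 0.1201
  p(1,0)=5/23: -0.2174 × log₂(0.2174) = 0.4786
  p(1,1)=1/46: -0.0217 × log₂(0.0217) = 0.1201
  p(1,2)=1/46: -0.0217 × log₂(0.0217) = 0.1201
  p(2,0)=11/46: -0.2391 × log₂(0.2391) = 0.4936
  p(2,1)=1/23: -0.0435 × log₂(0.0435) = 0.1967
  p(2,2)=5/23: -0.2174 × log₂(0.2174) = 0.4786
H(X,Y) = 2.6779 bits


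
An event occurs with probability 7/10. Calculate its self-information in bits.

Information content I(x) = -log₂(p(x))
I = -log₂(7/10) = -log₂(0.7000)
I = 0.5146 bits


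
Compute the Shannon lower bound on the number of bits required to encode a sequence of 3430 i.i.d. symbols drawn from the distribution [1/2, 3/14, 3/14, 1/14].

Entropy H = 1.7244 bits/symbol
Minimum bits = H × n = 1.7244 × 3430
= 5914.72 bits


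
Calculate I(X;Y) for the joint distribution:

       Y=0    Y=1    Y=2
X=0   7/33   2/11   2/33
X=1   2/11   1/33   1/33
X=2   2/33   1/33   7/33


H(X) = 1.5346, H(Y) = 1.5346, H(X,Y) = 2.7922
I(X;Y) = H(X) + H(Y) - H(X,Y) = 0.2770 bits


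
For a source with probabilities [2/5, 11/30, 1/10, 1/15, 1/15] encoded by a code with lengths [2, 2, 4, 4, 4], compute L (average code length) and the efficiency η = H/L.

Average length L = Σ p_i × l_i = 2.4667 bits
Entropy H = 1.9126 bits
Efficiency η = H/L × 100% = 77.54%


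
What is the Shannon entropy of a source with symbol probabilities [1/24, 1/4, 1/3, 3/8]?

H(X) = -Σ p(x) log₂ p(x)
  -1/24 × log₂(1/24) = 0.1910
  -1/4 × log₂(1/4) = 0.5000
  -1/3 × log₂(1/3) = 0.5283
  -3/8 × log₂(3/8) = 0.5306
H(X) = 1.7500 bits


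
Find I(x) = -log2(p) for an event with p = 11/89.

Information content I(x) = -log₂(p(x))
I = -log₂(11/89) = -log₂(0.1236)
I = 3.0163 bits


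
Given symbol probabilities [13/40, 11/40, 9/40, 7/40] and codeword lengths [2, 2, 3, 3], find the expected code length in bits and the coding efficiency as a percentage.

Average length L = Σ p_i × l_i = 2.4000 bits
Entropy H = 1.9634 bits
Efficiency η = H/L × 100% = 81.81%


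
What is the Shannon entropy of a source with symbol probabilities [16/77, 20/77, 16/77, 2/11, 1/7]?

H(X) = -Σ p(x) log₂ p(x)
  -16/77 × log₂(16/77) = 0.4710
  -20/77 × log₂(20/77) = 0.5052
  -16/77 × log₂(16/77) = 0.4710
  -2/11 × log₂(2/11) = 0.4472
  -1/7 × log₂(1/7) = 0.4011
H(X) = 2.2954 bits


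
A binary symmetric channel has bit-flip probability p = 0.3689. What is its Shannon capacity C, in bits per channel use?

For BSC with error probability p:
C = 1 - H(p) where H(p) is binary entropy
H(0.3689) = -0.3689 × log₂(0.3689) - 0.6311 × log₂(0.6311)
H(p) = 0.9498
C = 1 - 0.9498 = 0.0502 bits/use


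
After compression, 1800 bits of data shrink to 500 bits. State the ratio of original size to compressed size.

Compression ratio = Original / Compressed
= 1800 / 500 = 3.60:1


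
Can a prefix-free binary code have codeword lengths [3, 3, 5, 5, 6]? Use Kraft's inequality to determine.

Kraft inequality: Σ 2^(-l_i) ≤ 1 for prefix-free code
Calculating: 2^(-3) + 2^(-3) + 2^(-5) + 2^(-5) + 2^(-6)
= 0.125 + 0.125 + 0.03125 + 0.03125 + 0.015625
= 0.3281
Since 0.3281 ≤ 1, prefix-free code exists


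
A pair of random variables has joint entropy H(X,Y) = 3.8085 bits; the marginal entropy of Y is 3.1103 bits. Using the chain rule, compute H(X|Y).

Chain rule: H(X,Y) = H(X|Y) + H(Y)
H(X|Y) = H(X,Y) - H(Y) = 3.8085 - 3.1103 = 0.6982 bits


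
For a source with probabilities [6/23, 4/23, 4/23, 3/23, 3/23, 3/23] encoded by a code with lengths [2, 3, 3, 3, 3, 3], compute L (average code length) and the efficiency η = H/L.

Average length L = Σ p_i × l_i = 2.7391 bits
Entropy H = 2.5334 bits
Efficiency η = H/L × 100% = 92.49%


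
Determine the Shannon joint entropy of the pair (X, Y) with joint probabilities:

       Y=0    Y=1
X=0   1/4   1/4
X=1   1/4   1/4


H(X,Y) = -Σ p(x,y) log₂ p(x,y)
  p(0,0)=1/4: -0.2500 × log₂(0.2500) = 0.5000
  p(0,1)=1/4: -0.2500 × log₂(0.2500) = 0.5000
  p(1,0)=1/4: -0.2500 × log₂(0.2500) = 0.5000
  p(1,1)=1/4: -0.2500 × log₂(0.2500) = 0.5000
H(X,Y) = 2.0000 bits


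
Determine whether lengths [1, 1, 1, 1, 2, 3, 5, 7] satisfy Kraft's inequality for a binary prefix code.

Kraft inequality: Σ 2^(-l_i) ≤ 1 for prefix-free code
Calculating: 2^(-1) + 2^(-1) + 2^(-1) + 2^(-1) + 2^(-2) + 2^(-3) + 2^(-5) + 2^(-7)
= 0.5 + 0.5 + 0.5 + 0.5 + 0.25 + 0.125 + 0.03125 + 0.0078125
= 2.4141
Since 2.4141 > 1, prefix-free code does not exist


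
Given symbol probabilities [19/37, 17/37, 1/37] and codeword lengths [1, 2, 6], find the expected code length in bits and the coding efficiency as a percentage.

Average length L = Σ p_i × l_i = 1.5946 bits
Entropy H = 1.1501 bits
Efficiency η = H/L × 100% = 72.12%


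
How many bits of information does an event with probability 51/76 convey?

Information content I(x) = -log₂(p(x))
I = -log₂(51/76) = -log₂(0.6711)
I = 0.5755 bits


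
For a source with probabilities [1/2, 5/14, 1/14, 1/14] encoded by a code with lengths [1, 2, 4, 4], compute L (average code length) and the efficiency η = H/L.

Average length L = Σ p_i × l_i = 1.7857 bits
Entropy H = 1.5744 bits
Efficiency η = H/L × 100% = 88.17%


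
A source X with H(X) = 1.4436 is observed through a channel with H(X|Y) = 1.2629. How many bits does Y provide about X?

I(X;Y) = H(X) - H(X|Y)
I(X;Y) = 1.4436 - 1.2629 = 0.1807 bits


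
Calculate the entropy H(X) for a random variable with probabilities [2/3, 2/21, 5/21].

H(X) = -Σ p(x) log₂ p(x)
  -2/3 × log₂(2/3) = 0.3900
  -2/21 × log₂(2/21) = 0.3231
  -5/21 × log₂(5/21) = 0.4929
H(X) = 1.2060 bits


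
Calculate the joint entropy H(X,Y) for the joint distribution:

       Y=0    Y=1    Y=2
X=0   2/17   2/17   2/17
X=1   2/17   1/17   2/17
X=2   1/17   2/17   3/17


H(X,Y) = -Σ p(x,y) log₂ p(x,y)
  p(0,0)=2/17: -0.1176 × log₂(0.1176) = 0.3632
  p(0,1)=2/17: -0.1176 × log₂(0.1176) = 0.3632
  p(0,2)=2/17: -0.1176 × log₂(0.1176) = 0.3632
  p(1,0)=2/17: -0.1176 × log₂(0.1176) = 0.3632
  p(1,1)=1/17: -0.0588 × log₂(0.0588) = 0.2404
  p(1,2)=2/17: -0.1176 × log₂(0.1176) = 0.3632
  p(2,0)=1/17: -0.0588 × log₂(0.0588) = 0.2404
  p(2,1)=2/17: -0.1176 × log₂(0.1176) = 0.3632
  p(2,2)=3/17: -0.1765 × log₂(0.1765) = 0.4416
H(X,Y) = 3.1019 bits


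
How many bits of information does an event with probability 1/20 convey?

Information content I(x) = -log₂(p(x))
I = -log₂(1/20) = -log₂(0.0500)
I = 4.3219 bits


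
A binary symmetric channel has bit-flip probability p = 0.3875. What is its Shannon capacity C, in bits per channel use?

For BSC with error probability p:
C = 1 - H(p) where H(p) is binary entropy
H(0.3875) = -0.3875 × log₂(0.3875) - 0.6125 × log₂(0.6125)
H(p) = 0.9632
C = 1 - 0.9632 = 0.0368 bits/use


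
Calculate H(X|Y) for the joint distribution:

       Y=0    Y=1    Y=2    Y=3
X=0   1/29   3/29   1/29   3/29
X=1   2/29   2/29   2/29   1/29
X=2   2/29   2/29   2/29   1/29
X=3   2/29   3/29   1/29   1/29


H(X|Y) = Σ_y p(y) H(X|Y=y)
  p(Y=0) = 7/29, H(X|Y=0) = 1.9502
  p(Y=1) = 10/29, H(X|Y=1) = 1.9710
  p(Y=2) = 6/29, H(X|Y=2) = 1.9183
  p(Y=3) = 6/29, H(X|Y=3) = 1.7925
H(X|Y) = 0.2414×1.9502 + 0.3448×1.9710 + 0.2069×1.9183 + 0.2069×1.7925 = 1.9181 bits


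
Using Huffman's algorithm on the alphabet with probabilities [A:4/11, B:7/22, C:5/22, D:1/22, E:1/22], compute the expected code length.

Huffman tree construction:
Combine smallest probabilities repeatedly
Resulting codes:
  A: 0 (length 1)
  B: 10 (length 2)
  C: 111 (length 3)
  D: 1100 (length 4)
  E: 1101 (length 4)
Average length = Σ p(s) × length(s) = 2.0455 bits


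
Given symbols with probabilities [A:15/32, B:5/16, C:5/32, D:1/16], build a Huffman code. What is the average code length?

Huffman tree construction:
Combine smallest probabilities repeatedly
Resulting codes:
  A: 0 (length 1)
  B: 11 (length 2)
  C: 101 (length 3)
  D: 100 (length 3)
Average length = Σ p(s) × length(s) = 1.7500 bits


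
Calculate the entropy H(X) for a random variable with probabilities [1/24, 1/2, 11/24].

H(X) = -Σ p(x) log₂ p(x)
  -1/24 × log₂(1/24) = 0.1910
  -1/2 × log₂(1/2) = 0.5000
  -11/24 × log₂(11/24) = 0.5159
H(X) = 1.2069 bits


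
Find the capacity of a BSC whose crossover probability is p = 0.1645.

For BSC with error probability p:
C = 1 - H(p) where H(p) is binary entropy
H(0.1645) = -0.1645 × log₂(0.1645) - 0.8355 × log₂(0.8355)
H(p) = 0.6450
C = 1 - 0.6450 = 0.3550 bits/use


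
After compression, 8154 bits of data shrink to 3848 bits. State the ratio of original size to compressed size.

Compression ratio = Original / Compressed
= 8154 / 3848 = 2.12:1


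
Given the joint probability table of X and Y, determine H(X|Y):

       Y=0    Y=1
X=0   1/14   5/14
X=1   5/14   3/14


H(X|Y) = Σ_y p(y) H(X|Y=y)
  p(Y=0) = 3/7, H(X|Y=0) = 0.6500
  p(Y=1) = 4/7, H(X|Y=1) = 0.9544
H(X|Y) = 0.4286×0.6500 + 0.5714×0.9544 = 0.8240 bits
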